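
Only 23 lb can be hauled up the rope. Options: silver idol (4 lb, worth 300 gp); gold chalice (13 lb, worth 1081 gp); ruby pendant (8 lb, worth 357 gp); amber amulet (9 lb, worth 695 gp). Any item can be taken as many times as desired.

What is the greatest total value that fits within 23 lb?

The ratio ordering already packs tightly: gold chalice + amber amulet, 22 lb, 1776.
That's the maximum — no swap from here does better than 1776.

1776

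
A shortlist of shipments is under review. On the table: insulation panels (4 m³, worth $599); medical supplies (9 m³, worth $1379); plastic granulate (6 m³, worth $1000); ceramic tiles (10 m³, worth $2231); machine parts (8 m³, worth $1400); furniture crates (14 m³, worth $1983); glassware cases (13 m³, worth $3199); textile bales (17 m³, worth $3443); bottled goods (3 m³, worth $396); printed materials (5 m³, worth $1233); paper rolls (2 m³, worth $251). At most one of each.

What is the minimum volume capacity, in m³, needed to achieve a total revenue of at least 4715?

21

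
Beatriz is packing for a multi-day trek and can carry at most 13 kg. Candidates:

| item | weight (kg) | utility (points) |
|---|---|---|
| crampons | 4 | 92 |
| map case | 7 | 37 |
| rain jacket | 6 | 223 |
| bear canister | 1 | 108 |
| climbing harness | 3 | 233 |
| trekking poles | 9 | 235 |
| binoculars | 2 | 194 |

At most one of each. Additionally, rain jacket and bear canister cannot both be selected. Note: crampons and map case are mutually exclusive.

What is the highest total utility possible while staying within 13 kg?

650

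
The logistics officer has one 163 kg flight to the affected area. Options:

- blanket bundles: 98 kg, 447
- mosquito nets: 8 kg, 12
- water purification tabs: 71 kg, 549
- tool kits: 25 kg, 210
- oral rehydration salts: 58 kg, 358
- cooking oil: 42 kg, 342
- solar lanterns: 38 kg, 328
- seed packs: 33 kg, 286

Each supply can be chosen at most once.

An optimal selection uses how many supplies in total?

4

Best achievable people served is 1238.
For example tool kits + oral rehydration salts + cooking oil + solar lanterns achieves it, using 163 kg.
All optima have 4 supplies.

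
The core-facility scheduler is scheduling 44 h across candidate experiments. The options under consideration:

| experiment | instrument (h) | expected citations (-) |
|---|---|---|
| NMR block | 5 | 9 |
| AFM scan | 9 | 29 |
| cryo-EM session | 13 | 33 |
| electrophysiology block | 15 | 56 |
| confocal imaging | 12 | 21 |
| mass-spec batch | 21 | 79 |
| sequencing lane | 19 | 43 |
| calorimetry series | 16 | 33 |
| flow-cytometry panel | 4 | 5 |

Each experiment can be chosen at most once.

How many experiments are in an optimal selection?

Best achievable expected citations is 144.
For example NMR block + electrophysiology block + mass-spec batch achieves it, using 41 h.
Any selection reaching 144 contains exactly 3 experiments.

3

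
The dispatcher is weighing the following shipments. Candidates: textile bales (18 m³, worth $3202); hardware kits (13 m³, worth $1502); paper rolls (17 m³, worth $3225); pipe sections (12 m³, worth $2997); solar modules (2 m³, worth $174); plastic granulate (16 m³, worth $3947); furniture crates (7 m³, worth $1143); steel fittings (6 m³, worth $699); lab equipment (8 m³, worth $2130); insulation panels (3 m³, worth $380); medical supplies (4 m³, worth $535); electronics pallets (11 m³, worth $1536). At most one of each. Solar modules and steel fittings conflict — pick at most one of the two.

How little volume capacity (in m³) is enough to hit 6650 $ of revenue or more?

28

Minimise m³ subject to total revenue ≥ 6650.
pipe sections + plastic granulate: 6944 revenue at 28 m³.
No combination under 28 m³ hits 6650.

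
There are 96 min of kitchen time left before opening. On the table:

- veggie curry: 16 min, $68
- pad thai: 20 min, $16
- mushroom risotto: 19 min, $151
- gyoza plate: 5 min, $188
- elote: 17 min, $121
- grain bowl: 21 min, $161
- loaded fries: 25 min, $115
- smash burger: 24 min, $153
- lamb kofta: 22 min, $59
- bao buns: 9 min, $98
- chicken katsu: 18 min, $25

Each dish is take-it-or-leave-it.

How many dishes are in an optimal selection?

6

The maximum profit within 96 min is 872.
For example mushroom risotto + gyoza plate + elote + grain bowl + smash burger + bao buns achieves it, using 95 min.
Every optimal selection uses 6 dishes.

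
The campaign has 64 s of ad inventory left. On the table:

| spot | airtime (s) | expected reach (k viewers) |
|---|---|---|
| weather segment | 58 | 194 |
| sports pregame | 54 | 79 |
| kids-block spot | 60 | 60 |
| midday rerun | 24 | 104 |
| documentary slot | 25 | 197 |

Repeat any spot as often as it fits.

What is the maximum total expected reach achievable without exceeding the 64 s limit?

394

The ratio ordering already packs tightly: 2×documentary slot, 50 s, 394.
No other feasible combination exceeds 394.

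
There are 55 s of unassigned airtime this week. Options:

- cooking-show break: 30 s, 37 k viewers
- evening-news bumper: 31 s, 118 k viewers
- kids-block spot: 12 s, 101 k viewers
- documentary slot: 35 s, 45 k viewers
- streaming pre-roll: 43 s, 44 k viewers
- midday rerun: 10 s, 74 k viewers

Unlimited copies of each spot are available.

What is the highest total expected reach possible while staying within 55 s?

Taking the top-ratio spots first gives 4×kids-block spot for 404 (48 s).
The 24 s tied up in 2×kids-block spot is better spent on 3×midday rerun — total rises to 424 (54 s).
No other feasible combination exceeds 424.

424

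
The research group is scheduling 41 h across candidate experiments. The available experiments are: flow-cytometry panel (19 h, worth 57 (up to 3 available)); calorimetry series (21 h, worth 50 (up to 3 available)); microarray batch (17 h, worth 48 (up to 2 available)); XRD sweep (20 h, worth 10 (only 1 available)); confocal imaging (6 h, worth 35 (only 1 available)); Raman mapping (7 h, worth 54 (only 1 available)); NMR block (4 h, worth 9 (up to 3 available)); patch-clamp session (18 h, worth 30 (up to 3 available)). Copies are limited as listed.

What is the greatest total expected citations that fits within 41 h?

164

Flow-cytometry panel + confocal imaging + Raman mapping + 2×NMR block uses 40 of the 41 h and totals 164.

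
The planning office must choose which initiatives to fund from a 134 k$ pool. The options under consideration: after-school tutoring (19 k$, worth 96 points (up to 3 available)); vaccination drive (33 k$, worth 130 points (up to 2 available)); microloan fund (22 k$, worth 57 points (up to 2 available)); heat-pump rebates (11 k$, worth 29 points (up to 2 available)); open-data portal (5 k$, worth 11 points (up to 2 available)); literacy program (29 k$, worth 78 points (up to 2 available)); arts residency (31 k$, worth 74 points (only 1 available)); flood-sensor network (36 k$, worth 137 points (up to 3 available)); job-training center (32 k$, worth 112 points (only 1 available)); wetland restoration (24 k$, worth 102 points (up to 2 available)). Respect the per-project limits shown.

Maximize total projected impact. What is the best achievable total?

577

A density-first pass picks 3×after-school tutoring + literacy program + 2×wetland restoration — 570 at 134 k$.
Dropping literacy program and 2×wetland restoration frees 77 k$; slotting in 2×vaccination drive + heat-pump rebates (77 k$) lifts the total to 577 at 134 k$.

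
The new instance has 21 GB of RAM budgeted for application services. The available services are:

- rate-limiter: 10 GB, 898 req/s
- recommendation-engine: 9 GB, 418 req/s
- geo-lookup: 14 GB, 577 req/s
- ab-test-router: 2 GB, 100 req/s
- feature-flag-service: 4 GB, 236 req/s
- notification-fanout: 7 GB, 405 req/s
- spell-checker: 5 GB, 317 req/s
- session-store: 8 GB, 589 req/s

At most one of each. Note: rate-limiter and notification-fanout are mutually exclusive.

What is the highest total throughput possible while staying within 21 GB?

1587

Rate-limiter + ab-test-router + session-store uses 20 of the 21 GB and totals 1587.
The closest alternative, rate-limiter + ab-test-router + feature-flag-service + spell-checker, reaches only 1551.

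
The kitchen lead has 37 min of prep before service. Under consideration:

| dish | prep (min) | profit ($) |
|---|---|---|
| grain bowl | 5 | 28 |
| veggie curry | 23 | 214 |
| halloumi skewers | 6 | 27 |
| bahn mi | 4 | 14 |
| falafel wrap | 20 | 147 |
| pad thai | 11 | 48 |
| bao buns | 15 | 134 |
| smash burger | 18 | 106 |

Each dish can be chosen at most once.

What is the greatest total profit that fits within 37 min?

281

A density-first pass picks grain bowl + veggie curry + halloumi skewers — 269 at 34 min.
Using the slack differently, falafel wrap + bao buns comes to 281 at 35 min.
Runner-up grain bowl + veggie curry + halloumi skewers tops out at 269.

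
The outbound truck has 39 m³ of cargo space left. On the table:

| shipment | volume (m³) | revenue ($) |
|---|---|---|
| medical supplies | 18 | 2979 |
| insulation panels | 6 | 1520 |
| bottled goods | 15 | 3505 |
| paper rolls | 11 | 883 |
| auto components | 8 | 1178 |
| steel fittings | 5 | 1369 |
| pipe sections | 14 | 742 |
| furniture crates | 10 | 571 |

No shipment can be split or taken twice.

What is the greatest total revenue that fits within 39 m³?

8004

Ranking by ratio (revenue/m³): steel fittings 273.80, insulation panels 253.33, bottled goods 233.67.
Greedy by ratio would take insulation panels + bottled goods + auto components + steel fittings: 34 m³ used, total 7572.
Dropping auto components and steel fittings frees 13 m³; slotting in medical supplies (18 m³) lifts the total to 8004 at 39 m³.
An exhaustive check of the 256 subsets confirms 8004.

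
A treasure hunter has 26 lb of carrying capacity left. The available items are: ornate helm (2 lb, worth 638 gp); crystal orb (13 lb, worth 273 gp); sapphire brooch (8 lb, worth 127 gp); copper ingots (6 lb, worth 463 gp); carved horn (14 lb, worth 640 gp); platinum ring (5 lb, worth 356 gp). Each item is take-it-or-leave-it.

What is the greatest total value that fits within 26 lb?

Greedy by ratio would take ornate helm + crystal orb + copper ingots + platinum ring: 26 lb used, total 1730.
Dropping crystal orb and platinum ring frees 18 lb; slotting in carved horn (14 lb) lifts the total to 1741 at 22 lb.

1741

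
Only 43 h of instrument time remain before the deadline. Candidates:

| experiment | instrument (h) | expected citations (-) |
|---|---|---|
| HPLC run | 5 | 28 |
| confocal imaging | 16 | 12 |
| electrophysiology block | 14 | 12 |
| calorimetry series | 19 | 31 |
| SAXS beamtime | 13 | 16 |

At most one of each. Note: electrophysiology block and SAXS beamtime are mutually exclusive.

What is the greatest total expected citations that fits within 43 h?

Density check — HPLC run 5.60, calorimetry series 1.63, SAXS beamtime 1.23, electrophysiology block 0.86 are the best per h.
HPLC run + calorimetry series + SAXS beamtime uses 37 of the 43 h and totals 75.
Runner-up HPLC run + confocal imaging + calorimetry series tops out at 71.

75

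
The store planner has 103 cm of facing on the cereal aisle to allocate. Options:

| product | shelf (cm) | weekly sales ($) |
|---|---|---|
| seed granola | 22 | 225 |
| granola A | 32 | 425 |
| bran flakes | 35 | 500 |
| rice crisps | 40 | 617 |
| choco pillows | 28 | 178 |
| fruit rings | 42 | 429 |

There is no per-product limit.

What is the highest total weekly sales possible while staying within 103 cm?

Taking seed granola + 2×rice crisps: 102 cm used, 1459 in weekly sales.

1459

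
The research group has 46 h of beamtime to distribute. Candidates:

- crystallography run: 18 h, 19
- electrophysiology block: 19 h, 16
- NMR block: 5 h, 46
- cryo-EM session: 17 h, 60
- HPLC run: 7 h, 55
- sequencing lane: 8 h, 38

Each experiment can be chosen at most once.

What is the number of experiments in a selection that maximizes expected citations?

4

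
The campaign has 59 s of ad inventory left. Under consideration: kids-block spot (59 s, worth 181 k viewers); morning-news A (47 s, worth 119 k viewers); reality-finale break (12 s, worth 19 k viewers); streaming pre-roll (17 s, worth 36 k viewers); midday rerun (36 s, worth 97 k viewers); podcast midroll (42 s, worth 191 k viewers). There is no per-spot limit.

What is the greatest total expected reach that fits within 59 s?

227

Streaming pre-roll + podcast midroll uses 59 of the 59 s and totals 227.
Every other selection either busts 59 s or fails to beat 227.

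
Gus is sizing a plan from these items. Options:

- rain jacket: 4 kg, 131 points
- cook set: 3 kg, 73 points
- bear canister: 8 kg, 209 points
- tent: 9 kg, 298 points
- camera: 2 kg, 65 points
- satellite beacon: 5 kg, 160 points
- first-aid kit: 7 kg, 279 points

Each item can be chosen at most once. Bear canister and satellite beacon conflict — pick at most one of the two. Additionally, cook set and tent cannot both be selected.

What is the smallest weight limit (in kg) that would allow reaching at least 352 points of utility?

10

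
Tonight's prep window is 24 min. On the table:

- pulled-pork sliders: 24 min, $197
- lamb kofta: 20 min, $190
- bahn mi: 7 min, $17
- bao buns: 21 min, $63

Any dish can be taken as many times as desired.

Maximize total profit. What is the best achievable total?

By profit per min: lamb kofta 9.50, pulled-pork sliders 8.21, bao buns 3.00, bahn mi 2.43 lead.
A density-first pass picks lamb kofta — 190 at 20 min.
The 20 min tied up in lamb kofta is better spent on pulled-pork sliders — total rises to 197 (24 min).
That's the maximum — no swap from here does better than 197.

197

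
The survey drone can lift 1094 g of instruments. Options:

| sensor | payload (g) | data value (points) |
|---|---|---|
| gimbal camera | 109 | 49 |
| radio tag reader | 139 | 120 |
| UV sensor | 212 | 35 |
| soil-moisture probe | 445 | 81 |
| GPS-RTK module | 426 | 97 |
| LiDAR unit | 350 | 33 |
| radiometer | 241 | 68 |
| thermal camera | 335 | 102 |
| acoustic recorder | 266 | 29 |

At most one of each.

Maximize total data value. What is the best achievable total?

Ranking by ratio (data value/g): radio tag reader 0.86, gimbal camera 0.45, thermal camera 0.30, radiometer 0.28.
The ratio ordering already packs tightly: gimbal camera + radio tag reader + UV sensor + radiometer + thermal camera, 1036 g, 374.
Next best is gimbal camera + radio tag reader + GPS-RTK module + thermal camera at 368 (1009 g) — short by 6.

374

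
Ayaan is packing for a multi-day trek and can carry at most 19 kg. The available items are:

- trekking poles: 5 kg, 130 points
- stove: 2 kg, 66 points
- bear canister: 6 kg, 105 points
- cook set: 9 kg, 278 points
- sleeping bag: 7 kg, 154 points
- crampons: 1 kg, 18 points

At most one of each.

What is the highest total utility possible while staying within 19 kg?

516

Greedy by ratio would take trekking poles + stove + cook set + crampons: 17 kg used, total 492.
Dropping trekking poles frees 5 kg; slotting in sleeping bag (7 kg) lifts the total to 516 at 19 kg.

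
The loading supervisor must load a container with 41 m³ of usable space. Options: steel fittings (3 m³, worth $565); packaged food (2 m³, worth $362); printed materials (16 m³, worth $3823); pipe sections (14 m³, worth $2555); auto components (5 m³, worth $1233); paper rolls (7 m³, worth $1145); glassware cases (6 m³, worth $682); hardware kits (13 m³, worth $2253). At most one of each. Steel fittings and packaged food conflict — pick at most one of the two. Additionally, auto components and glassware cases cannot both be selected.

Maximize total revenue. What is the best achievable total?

8454

By revenue per m³: auto components 246.60, printed materials 238.94, steel fittings 188.33 lead.
Printed materials + auto components + paper rolls + hardware kits uses 41 of the 41 m³ and totals 8454.
Runner-up steel fittings + printed materials + pipe sections + auto components tops out at 8176.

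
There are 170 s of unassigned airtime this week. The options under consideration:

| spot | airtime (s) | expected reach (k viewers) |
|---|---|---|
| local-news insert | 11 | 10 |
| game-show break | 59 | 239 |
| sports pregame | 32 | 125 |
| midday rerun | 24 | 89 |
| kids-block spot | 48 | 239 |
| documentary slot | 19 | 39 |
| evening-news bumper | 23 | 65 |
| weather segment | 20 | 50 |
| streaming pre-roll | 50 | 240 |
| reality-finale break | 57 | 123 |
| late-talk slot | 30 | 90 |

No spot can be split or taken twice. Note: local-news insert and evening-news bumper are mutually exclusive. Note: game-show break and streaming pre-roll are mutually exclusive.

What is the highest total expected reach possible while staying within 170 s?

703

Taking local-news insert + sports pregame + midday rerun + kids-block spot + streaming pre-roll: 165 s used, 703 in expected reach.
The closest alternative, sports pregame + kids-block spot + streaming pre-roll + late-talk slot, reaches only 694.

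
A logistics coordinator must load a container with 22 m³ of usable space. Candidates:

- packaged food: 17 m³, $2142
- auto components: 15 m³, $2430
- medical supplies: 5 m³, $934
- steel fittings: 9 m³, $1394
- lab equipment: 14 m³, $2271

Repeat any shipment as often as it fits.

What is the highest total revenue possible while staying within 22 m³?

Density check — medical supplies 186.80, lab equipment 162.21, auto components 162.00, steel fittings 154.89 are the best per m³.
Taking 4×medical supplies: 20 m³ used, 3736 in revenue.
The spare 2 m³ is too small for any remaining shipment, and no exchange beats 3736.

3736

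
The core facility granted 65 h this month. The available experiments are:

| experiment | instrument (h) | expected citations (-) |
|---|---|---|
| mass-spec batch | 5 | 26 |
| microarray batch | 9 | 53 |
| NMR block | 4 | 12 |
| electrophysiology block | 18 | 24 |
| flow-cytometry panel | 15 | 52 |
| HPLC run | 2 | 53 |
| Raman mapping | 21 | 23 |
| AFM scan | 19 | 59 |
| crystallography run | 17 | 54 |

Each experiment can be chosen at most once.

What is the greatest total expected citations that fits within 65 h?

271

Density check — HPLC run 26.50, microarray batch 5.89, mass-spec batch 5.20, flow-cytometry panel 3.47 are the best per h.
A density-first pass picks mass-spec batch + microarray batch + NMR block + flow-cytometry panel + HPLC run + crystallography run — 250 at 52 h.
The 9 h tied up in mass-spec batch and NMR block is better spent on AFM scan — total rises to 271 (62 h).
No other feasible combination exceeds 271.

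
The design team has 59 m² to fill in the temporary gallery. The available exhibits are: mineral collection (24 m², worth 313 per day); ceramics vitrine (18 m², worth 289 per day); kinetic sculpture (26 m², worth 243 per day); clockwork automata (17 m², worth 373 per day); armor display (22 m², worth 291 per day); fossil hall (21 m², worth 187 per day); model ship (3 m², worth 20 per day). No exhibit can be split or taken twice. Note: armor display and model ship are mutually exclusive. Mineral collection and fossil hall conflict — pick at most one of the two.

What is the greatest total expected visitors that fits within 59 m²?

975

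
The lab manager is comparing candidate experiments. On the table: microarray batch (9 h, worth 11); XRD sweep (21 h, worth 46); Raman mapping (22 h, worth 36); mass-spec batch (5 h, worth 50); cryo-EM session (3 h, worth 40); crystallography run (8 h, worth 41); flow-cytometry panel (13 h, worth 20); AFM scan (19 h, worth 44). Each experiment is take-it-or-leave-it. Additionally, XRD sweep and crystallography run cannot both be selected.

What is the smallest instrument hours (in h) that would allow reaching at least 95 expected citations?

16

Minimise h subject to total expected citations ≥ 95.
mass-spec batch + cryo-EM session + crystallography run reaches 131 using 16 h.
No combination under 16 h hits 95.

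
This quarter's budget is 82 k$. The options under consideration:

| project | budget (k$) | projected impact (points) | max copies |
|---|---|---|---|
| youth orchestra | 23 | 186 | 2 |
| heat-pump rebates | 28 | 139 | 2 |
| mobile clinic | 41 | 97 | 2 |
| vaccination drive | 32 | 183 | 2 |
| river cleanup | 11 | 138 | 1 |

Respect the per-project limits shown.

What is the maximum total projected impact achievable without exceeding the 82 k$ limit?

555

Taking the top-ratio projects first gives 2×youth orchestra + river cleanup for 510 (57 k$).
The 11 k$ tied up in river cleanup is better spent on vaccination drive — total rises to 555 (78 k$).
Every other selection either busts 82 k$ or exceeds an availability limit or fails to beat 555.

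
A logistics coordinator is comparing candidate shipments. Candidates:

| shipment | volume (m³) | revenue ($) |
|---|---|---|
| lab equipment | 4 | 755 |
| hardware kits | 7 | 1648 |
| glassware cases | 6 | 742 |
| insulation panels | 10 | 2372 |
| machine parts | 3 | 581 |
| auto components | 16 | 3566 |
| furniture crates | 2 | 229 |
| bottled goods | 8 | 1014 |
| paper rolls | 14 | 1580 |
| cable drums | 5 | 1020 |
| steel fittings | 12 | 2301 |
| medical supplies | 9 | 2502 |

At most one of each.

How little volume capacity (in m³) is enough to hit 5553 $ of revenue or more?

23

Minimise m³ subject to total revenue ≥ 5553.
Taking lab equipment + insulation panels + medical supplies gives 5629 (≥ 5553) for 23 m³.
Below 23 m³ the best achievable stays under 5553.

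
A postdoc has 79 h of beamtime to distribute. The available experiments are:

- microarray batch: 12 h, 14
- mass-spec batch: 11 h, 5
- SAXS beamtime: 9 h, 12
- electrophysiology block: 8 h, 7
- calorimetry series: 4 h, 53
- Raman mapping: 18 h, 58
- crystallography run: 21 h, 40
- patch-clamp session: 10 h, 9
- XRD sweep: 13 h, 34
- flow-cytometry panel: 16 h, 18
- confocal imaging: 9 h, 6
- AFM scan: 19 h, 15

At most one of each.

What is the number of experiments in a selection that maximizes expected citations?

6

The maximum expected citations within 79 h is 211.
For example microarray batch + SAXS beamtime + calorimetry series + Raman mapping + crystallography run + XRD sweep achieves it, using 77 h.
Any selection reaching 211 contains exactly 6 experiments.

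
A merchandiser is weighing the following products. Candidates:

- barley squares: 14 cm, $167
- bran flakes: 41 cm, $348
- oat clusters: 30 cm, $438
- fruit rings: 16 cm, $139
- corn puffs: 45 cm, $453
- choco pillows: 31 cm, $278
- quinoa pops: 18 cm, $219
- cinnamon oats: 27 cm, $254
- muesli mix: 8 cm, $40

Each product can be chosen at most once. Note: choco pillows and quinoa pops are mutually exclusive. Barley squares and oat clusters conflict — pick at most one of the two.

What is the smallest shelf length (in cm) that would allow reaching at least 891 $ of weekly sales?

75

Look for the lowest-shelf combination reaching 891.
oat clusters + corn puffs reaches 891 using 75 cm.
Below 75 cm the best achievable stays under 891.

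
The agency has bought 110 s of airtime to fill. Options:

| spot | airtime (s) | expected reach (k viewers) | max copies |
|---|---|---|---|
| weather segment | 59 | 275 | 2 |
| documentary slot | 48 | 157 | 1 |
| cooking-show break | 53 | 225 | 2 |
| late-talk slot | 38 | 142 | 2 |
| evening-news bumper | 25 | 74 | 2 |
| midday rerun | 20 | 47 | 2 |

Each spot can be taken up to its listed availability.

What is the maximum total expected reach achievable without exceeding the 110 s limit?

450

Greedy by ratio would take weather segment + late-talk slot: 97 s used, total 417.
The 97 s tied up in weather segment and late-talk slot is better spent on 2×cooking-show break — total rises to 450 (106 s).
Every other selection either busts 110 s or exceeds an availability limit or fails to beat 450.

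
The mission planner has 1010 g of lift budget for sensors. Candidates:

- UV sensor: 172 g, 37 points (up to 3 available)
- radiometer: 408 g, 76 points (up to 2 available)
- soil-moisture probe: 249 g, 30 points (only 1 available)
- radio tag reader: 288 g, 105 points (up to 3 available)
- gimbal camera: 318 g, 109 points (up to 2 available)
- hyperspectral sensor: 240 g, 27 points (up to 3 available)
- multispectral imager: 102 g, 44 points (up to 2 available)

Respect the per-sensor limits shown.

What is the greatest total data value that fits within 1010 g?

Filling by ratio: UV sensor + 2×radio tag reader + 2×multispectral imager for 335, with 58 g left unused.
Replace UV sensor and multispectral imager with gimbal camera: the trade gains 28 net, giving 363 at 996 g.
That's the maximum — no swap from here does better than 363.

363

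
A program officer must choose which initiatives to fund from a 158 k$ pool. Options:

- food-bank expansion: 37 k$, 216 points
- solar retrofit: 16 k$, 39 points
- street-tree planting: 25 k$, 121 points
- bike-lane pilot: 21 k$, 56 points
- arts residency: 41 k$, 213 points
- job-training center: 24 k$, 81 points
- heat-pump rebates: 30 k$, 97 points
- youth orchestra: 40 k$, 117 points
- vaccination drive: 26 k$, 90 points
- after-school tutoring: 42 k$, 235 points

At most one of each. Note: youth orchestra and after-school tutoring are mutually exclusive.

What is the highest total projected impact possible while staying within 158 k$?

Best packing: food-bank expansion + street-tree planting + arts residency + after-school tutoring — 145 k$, 785 total.

785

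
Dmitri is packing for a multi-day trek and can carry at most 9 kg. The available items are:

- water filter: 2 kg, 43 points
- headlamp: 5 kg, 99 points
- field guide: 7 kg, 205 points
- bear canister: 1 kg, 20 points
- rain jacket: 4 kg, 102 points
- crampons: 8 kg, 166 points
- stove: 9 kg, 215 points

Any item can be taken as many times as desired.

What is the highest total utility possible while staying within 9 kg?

By utility per kg: field guide 29.29, rain jacket 25.50, stove 23.89 lead.
Taking water filter + field guide: 9 kg used, 248 in utility.
Nothing else within 9 kg beats 248.

248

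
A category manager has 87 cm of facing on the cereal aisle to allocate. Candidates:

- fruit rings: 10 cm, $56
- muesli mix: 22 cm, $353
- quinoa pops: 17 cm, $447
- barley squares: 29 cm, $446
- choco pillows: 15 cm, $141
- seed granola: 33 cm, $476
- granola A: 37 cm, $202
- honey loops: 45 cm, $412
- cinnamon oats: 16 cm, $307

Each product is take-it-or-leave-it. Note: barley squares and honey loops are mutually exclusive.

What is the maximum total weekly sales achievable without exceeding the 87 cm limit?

1553

Taking muesli mix + quinoa pops + barley squares + cinnamon oats: 84 cm used, 1553 in weekly sales.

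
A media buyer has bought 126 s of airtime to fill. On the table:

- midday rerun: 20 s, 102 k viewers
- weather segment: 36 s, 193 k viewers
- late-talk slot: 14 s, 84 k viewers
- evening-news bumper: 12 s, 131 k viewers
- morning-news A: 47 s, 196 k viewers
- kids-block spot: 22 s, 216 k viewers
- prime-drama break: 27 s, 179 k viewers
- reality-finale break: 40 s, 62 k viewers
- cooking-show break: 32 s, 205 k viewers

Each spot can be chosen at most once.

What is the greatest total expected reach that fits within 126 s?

Ranking by ratio (expected reach/s): evening-news bumper 10.92, kids-block spot 9.82, prime-drama break 6.63.
Greedy by ratio would take late-talk slot + evening-news bumper + kids-block spot + prime-drama break + cooking-show break: 107 s used, total 815.
Dropping late-talk slot and prime-drama break frees 41 s; slotting in midday rerun + weather segment (56 s) lifts the total to 847 at 122 s.
Next best is midday rerun + evening-news bumper + kids-block spot + prime-drama break + cooking-show break at 833 (113 s) — short by 14.

847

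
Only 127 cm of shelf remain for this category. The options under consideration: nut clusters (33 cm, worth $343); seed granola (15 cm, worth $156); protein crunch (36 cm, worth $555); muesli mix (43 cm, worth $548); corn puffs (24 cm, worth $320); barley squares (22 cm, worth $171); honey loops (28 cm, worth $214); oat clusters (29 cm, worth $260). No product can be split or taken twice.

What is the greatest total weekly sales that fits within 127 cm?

1602

Greedy by ratio would take seed granola + protein crunch + muesli mix + corn puffs: 118 cm used, total 1579.
Replace corn puffs with nut clusters: the trade gains 23 net, giving 1602 at 127 cm.
That's the maximum — no swap from here does better than 1602.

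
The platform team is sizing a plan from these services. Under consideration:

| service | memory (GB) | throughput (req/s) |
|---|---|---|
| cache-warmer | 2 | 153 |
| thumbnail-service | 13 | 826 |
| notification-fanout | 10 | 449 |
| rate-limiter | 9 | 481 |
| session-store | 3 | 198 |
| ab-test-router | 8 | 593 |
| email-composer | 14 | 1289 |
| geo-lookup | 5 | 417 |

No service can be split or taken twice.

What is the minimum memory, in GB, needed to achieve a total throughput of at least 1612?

19

Look for the lowest-memory combination reaching 1612.
cache-warmer + session-store + email-composer: 1640 throughput at 19 GB.
No combination under 19 GB hits 1612.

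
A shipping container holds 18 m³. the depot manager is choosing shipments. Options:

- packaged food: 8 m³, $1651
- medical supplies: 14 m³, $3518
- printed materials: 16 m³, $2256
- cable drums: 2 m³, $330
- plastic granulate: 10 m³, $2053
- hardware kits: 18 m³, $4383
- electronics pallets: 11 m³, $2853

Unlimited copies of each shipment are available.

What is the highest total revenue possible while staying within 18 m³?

4383

By revenue per m³: electronics pallets 259.36, medical supplies 251.29, hardware kits 243.50, packaged food 206.38 lead.
Greedy by ratio would take 3×cable drums + electronics pallets: 17 m³ used, total 3843.
The 17 m³ tied up in 3×cable drums and electronics pallets is better spent on hardware kits — total rises to 4383 (18 m³).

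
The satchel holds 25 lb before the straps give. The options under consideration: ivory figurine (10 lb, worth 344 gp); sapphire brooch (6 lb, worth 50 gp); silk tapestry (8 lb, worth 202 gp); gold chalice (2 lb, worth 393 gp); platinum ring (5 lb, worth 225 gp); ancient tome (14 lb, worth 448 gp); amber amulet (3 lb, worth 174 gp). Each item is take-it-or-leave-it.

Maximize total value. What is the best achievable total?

By value per lb: gold chalice 196.50, amber amulet 58.00, platinum ring 45.00 lead.
A density-first pass picks ivory figurine + gold chalice + platinum ring + amber amulet — 1136 at 20 lb.
The 10 lb tied up in ivory figurine is better spent on ancient tome — total rises to 1240 (24 lb).

1240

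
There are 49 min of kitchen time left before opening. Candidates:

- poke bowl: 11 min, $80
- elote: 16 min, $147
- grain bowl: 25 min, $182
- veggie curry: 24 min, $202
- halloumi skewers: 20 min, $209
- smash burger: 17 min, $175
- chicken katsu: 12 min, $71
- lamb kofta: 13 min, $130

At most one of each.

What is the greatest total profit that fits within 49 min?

486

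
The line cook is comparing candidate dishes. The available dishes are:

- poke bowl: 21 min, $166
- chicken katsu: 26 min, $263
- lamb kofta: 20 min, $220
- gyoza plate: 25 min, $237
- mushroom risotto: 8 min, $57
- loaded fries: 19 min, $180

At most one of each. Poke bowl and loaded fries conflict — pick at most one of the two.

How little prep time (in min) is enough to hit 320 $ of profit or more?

Look for the lowest-prep combination reaching 320.
chicken katsu + mushroom risotto reaches 320 using 34 min.
Any bundle with less than 34 min falls short of 320.

34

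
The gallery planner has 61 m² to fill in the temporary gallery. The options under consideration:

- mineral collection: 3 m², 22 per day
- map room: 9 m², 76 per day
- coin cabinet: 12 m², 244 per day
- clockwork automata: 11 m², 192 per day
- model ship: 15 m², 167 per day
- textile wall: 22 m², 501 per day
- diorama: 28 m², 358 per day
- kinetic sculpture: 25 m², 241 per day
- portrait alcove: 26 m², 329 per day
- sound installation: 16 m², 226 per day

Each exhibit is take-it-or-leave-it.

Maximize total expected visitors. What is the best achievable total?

1163

Taking coin cabinet + clockwork automata + textile wall + sound installation: 61 m² used, 1163 in expected visitors.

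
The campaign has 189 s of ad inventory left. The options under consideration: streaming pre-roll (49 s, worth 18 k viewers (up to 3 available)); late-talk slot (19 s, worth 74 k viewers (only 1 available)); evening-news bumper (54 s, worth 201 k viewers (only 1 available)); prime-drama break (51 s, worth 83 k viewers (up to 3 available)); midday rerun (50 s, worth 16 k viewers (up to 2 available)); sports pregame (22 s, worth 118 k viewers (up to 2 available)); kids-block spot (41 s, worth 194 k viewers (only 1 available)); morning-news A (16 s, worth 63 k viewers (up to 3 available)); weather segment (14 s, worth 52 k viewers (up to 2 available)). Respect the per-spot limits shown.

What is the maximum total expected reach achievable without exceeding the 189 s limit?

820

Filling by ratio: late-talk slot + 2×sports pregame + kids-block spot + 3×morning-news A + 2×weather segment for 797, with 9 s left unused.
Dropping 2×morning-news A and weather segment frees 46 s; slotting in evening-news bumper (54 s) lifts the total to 820 at 188 s.
No other feasible combination exceeds 820.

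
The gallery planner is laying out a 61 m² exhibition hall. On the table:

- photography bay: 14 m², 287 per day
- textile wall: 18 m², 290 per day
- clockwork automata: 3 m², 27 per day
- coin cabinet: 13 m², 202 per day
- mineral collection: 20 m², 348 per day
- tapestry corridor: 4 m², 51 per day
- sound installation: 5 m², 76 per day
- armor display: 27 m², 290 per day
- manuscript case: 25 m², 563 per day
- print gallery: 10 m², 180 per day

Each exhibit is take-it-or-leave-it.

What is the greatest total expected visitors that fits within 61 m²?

Greedy by ratio would take photography bay + clockwork automata + tapestry corridor + sound installation + manuscript case + print gallery: 61 m² used, total 1184.
But photography bay + mineral collection + manuscript case fits in 59 m² and reaches 1198.
The closest alternative, photography bay + textile wall + tapestry corridor + manuscript case, reaches only 1191.

1198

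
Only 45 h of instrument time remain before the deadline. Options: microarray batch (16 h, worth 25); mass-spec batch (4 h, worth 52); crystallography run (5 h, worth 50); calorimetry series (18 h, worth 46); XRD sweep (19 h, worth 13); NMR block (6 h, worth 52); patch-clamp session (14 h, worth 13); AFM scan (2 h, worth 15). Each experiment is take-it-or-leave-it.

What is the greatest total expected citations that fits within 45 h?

215

By expected citations per h: mass-spec batch 13.00, crystallography run 10.00, NMR block 8.67 lead.
Taking mass-spec batch + crystallography run + calorimetry series + NMR block + AFM scan: 35 h used, 215 in expected citations.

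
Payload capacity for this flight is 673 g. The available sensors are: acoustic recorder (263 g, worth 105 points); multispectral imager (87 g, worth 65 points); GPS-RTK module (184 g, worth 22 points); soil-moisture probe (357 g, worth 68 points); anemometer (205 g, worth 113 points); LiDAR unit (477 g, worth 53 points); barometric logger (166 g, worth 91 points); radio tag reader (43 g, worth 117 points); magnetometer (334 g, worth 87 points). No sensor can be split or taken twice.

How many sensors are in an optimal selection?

4

The maximum data value within 673 g is 400.
For example acoustic recorder + multispectral imager + anemometer + radio tag reader achieves it, using 598 g.
All optima have 4 sensors.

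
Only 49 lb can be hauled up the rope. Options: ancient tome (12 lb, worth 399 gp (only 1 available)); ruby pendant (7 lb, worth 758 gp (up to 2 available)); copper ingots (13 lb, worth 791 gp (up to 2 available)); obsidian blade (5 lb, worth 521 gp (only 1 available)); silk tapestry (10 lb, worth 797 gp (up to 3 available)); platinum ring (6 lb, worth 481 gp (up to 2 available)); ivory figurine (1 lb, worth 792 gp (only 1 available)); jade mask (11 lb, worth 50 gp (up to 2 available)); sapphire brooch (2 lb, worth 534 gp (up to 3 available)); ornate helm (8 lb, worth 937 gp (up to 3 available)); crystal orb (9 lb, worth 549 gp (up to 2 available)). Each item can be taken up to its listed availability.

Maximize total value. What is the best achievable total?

Greedy by ratio would take 2×ruby pendant + ivory figurine + 3×sapphire brooch + 3×ornate helm: 45 lb used, total 6721.
Replace ruby pendant with obsidian blade + platinum ring: the trade gains 244 net, giving 6965 at 49 lb.
That's the maximum — no swap from here does better than 6965.

6965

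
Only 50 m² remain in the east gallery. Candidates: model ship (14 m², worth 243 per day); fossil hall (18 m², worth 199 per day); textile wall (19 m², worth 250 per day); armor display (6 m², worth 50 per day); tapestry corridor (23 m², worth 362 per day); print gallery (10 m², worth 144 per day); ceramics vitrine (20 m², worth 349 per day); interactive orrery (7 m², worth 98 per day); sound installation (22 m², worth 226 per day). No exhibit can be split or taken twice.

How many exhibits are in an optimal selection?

Optimal total is 809.
tapestry corridor + ceramics vitrine + interactive orrery hits 809 at 50 m².
All optima have 3 exhibits.

3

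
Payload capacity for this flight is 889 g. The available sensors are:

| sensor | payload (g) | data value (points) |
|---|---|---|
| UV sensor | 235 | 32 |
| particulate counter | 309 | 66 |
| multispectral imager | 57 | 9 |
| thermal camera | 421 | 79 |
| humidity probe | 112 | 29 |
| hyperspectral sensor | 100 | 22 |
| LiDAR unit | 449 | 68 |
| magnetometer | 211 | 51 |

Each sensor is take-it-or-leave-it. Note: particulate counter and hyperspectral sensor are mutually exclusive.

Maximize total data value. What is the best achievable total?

Thermal camera + humidity probe + hyperspectral sensor + magnetometer uses 844 of the 889 g and totals 181.
The spare 45 g is too small for any remaining sensor, and no feasible exchange beats 181.

181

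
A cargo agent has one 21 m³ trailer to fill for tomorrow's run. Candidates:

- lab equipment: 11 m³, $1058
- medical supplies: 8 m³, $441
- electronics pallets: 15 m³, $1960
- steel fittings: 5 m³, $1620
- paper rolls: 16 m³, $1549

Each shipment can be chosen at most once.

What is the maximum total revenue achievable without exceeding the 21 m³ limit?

3580

Density check — steel fittings 324.00, electronics pallets 130.67, paper rolls 96.81 are the best per m³.
The ratio ordering already packs tightly: electronics pallets + steel fittings, 20 m³, 3580.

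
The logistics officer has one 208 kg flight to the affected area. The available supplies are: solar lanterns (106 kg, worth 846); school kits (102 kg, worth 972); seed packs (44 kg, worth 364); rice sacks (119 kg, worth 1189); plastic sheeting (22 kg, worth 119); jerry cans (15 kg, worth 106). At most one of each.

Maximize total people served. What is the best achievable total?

1818

Greedy by ratio would take seed packs + rice sacks + plastic sheeting + jerry cans: 200 kg used, total 1778.
But solar lanterns + school kits fits in 208 kg and reaches 1818.
No other feasible combination exceeds 1818.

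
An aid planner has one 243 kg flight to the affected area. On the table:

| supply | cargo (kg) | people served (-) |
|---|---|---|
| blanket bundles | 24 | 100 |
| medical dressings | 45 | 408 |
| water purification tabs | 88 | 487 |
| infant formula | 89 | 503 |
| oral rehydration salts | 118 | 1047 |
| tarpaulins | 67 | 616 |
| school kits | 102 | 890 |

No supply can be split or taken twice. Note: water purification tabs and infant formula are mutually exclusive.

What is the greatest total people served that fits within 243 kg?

2071

By people served per kg: tarpaulins 9.19, medical dressings 9.07, oral rehydration salts 8.87 lead.
The ratio ordering already packs tightly: medical dressings + oral rehydration salts + tarpaulins, 230 kg, 2071.
That's the maximum — no feasible swap from here does better than 2071.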